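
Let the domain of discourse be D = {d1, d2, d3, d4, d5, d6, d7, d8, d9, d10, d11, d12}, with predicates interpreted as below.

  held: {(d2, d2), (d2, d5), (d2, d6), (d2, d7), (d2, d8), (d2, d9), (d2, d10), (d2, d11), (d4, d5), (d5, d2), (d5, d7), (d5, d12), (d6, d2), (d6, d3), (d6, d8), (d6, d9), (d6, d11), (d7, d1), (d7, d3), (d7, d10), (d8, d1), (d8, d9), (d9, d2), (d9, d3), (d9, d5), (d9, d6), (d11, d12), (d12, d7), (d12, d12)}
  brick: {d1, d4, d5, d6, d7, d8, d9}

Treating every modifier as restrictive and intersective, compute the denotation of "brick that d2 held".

{d5, d6, d7, d8, d9}

⟦that d2 held⟧ = {x : ⟨d2, x⟩ ∈ ⟦held⟧} = {d2, d5, d6, d7, d8, d9, d10, d11}
⟦brick⟧ = {d1, d4, d5, d6, d7, d8, d9}
… ∩ ⟦that d2 held⟧ = {d1, d4, d5, d6, d7, d8, d9} ∩ {d2, d5, d6, d7, d8, d9, d10, d11} = {d5, d6, d7, d8, d9}
So ⟦brick that d2 held⟧ = {d5, d6, d7, d8, d9}.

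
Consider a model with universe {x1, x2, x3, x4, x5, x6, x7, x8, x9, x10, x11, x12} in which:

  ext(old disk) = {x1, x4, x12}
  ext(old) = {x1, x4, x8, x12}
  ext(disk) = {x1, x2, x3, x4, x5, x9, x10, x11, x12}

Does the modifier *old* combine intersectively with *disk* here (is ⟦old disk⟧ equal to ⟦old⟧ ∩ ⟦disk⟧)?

yes

⟦old⟧ ∩ ⟦disk⟧ = {x1, x4, x8, x12} ∩ {x1, x2, x3, x4, x5, x9, x10, x11, x12} = {x1, x4, x12}
Observed ⟦old disk⟧ = {x1, x4, x12}.
These coincide, so the modifier is intersective here.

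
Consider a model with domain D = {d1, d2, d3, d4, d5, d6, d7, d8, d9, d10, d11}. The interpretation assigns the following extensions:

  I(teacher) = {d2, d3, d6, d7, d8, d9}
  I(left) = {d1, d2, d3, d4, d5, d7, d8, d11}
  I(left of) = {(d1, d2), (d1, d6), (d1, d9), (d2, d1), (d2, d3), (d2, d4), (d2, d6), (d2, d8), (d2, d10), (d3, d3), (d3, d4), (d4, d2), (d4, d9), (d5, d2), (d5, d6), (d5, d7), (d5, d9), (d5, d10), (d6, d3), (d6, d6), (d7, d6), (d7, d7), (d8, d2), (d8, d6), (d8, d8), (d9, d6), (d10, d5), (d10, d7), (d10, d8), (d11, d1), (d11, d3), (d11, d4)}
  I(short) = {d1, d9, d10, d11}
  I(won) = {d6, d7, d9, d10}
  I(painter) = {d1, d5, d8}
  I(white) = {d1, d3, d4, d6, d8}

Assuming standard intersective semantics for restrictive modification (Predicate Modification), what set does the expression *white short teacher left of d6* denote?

{ }

⟦left of d6⟧ = {x : ⟨x, d6⟩ ∈ ⟦left of⟧} = {d1, d2, d5, d6, d7, d8, d9}
⟦teacher⟧ = {d2, d3, d6, d7, d8, d9}
… ∩ ⟦left of d6⟧ = {d2, d3, d6, d7, d8, d9} ∩ {d1, d2, d5, d6, d7, d8, d9} = {d2, d6, d7, d8, d9}
… ∩ ⟦white⟧ = {d2, d6, d7, d8, d9} ∩ {d1, d3, d4, d6, d8} = {d6, d8}
… ∩ ⟦short⟧ = {d6, d8} ∩ {d1, d9, d10, d11} = ∅
So ⟦white short teacher left of d6⟧ = { }.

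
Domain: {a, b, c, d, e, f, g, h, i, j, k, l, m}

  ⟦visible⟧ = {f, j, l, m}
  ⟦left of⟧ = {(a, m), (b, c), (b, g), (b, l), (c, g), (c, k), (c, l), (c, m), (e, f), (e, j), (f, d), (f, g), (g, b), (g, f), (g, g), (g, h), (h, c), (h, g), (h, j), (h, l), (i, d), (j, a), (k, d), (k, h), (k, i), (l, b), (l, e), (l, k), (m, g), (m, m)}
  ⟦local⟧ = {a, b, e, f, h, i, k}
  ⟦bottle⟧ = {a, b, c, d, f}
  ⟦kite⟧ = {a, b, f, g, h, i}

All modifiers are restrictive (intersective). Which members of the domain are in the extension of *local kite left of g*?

{b, f, h}

⟦left of g⟧ = {x : ⟨x, g⟩ ∈ ⟦left of⟧} = {b, c, f, g, h, m}
⟦kite⟧ = {a, b, f, g, h, i}
… ∩ ⟦left of g⟧ = {a, b, f, g, h, i} ∩ {b, c, f, g, h, m} = {b, f, g, h}
… ∩ ⟦local⟧ = {b, f, g, h} ∩ {a, b, e, f, h, i, k} = {b, f, h}
So ⟦local kite left of g⟧ = {b, f, h}.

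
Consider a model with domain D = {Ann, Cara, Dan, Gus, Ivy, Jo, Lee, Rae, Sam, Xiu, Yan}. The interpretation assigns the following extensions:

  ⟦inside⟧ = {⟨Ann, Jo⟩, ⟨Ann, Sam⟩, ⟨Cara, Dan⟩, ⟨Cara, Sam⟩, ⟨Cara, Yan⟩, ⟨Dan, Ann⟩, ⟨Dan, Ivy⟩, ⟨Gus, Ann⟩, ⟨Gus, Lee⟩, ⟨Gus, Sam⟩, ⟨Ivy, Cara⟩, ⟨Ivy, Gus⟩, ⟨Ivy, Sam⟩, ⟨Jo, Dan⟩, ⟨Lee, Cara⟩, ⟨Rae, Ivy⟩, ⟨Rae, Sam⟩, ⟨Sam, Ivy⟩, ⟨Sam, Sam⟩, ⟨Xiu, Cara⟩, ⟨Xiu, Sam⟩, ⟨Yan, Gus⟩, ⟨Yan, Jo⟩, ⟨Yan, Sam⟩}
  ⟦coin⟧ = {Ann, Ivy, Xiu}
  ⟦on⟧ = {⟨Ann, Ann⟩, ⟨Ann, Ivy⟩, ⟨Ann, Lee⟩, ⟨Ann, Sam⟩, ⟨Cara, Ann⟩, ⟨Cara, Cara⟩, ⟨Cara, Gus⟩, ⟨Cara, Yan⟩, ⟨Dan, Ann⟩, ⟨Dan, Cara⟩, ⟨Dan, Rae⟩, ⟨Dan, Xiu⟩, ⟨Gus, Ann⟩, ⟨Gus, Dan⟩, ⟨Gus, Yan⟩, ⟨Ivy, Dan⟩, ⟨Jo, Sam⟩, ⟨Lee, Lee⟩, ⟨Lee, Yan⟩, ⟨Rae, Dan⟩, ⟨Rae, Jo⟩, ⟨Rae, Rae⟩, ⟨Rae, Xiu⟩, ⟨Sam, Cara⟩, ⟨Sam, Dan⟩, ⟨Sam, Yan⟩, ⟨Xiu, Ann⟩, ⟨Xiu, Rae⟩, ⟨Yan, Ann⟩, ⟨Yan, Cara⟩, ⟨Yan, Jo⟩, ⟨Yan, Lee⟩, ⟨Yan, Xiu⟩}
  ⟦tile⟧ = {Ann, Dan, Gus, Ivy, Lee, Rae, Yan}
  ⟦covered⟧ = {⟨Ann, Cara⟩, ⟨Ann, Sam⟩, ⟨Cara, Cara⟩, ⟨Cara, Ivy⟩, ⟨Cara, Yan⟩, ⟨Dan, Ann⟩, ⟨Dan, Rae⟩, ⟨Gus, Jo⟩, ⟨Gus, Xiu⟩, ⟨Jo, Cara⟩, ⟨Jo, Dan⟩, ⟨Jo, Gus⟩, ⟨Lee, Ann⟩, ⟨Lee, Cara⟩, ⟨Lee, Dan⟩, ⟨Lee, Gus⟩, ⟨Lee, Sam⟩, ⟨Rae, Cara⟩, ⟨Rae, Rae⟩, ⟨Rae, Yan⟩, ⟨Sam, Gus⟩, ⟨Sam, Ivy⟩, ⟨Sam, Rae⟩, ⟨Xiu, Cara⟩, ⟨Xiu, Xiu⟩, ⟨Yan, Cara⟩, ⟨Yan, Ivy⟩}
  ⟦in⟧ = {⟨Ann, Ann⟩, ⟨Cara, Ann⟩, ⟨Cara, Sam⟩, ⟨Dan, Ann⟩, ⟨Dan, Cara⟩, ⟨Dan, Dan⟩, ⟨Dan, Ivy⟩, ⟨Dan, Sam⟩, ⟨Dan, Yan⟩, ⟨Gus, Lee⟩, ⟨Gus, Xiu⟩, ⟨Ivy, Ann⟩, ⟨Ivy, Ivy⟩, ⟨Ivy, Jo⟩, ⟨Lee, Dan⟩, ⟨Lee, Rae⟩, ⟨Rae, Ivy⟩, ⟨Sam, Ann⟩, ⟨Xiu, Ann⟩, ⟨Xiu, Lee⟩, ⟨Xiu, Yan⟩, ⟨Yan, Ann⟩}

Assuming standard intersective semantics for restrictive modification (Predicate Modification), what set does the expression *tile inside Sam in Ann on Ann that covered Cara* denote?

⟦inside Sam⟧ = {x : ⟨x, Sam⟩ ∈ ⟦inside⟧} = {Ann, Cara, Gus, Ivy, Rae, Sam, Xiu, Yan}
⟦in Ann⟧ = {x : ⟨x, Ann⟩ ∈ ⟦in⟧} = {Ann, Cara, Dan, Ivy, Sam, Xiu, Yan}
⟦on Ann⟧ = {x : ⟨x, Ann⟩ ∈ ⟦on⟧} = {Ann, Cara, Dan, Gus, Xiu, Yan}
⟦that covered Cara⟧ = {x : ⟨x, Cara⟩ ∈ ⟦covered⟧} = {Ann, Cara, Jo, Lee, Rae, Xiu, Yan}
⟦tile⟧ = {Ann, Dan, Gus, Ivy, Lee, Rae, Yan}
… ∩ ⟦inside Sam⟧ = {Ann, Dan, Gus, Ivy, Lee, Rae, Yan} ∩ {Ann, Cara, Gus, Ivy, Rae, Sam, Xiu, Yan} = {Ann, Gus, Ivy, Rae, Yan}
… ∩ ⟦in Ann⟧ = {Ann, Gus, Ivy, Rae, Yan} ∩ {Ann, Cara, Dan, Ivy, Sam, Xiu, Yan} = {Ann, Ivy, Yan}
… ∩ ⟦on Ann⟧ = {Ann, Ivy, Yan} ∩ {Ann, Cara, Dan, Gus, Xiu, Yan} = {Ann, Yan}
… ∩ ⟦that covered Cara⟧ = {Ann, Yan} ∩ {Ann, Cara, Jo, Lee, Rae, Xiu, Yan} = {Ann, Yan}
So ⟦tile inside Sam in Ann on Ann that covered Cara⟧ = {Ann, Yan}.

{Ann, Yan}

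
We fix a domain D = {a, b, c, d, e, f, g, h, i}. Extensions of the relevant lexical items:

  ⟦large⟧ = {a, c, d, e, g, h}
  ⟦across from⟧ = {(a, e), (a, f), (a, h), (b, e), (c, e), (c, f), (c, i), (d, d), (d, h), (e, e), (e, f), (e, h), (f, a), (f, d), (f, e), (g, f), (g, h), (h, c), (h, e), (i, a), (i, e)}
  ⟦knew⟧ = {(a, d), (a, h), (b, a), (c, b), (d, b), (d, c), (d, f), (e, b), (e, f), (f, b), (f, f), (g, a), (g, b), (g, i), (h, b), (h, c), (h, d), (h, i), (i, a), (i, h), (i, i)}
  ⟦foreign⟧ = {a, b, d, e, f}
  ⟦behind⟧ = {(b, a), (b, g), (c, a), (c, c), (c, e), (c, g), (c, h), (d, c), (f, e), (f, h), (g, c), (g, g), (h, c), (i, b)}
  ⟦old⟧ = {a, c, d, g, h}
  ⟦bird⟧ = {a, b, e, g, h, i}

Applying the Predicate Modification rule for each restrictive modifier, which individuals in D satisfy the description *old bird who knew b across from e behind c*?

{h}

⟦who knew b⟧ = {x : ⟨x, b⟩ ∈ ⟦knew⟧} = {c, d, e, f, g, h}
⟦across from e⟧ = {x : ⟨x, e⟩ ∈ ⟦across from⟧} = {a, b, c, e, f, h, i}
⟦behind c⟧ = {x : ⟨x, c⟩ ∈ ⟦behind⟧} = {c, d, g, h}
⟦bird⟧ = {a, b, e, g, h, i}
… ∩ ⟦who knew b⟧ = {a, b, e, g, h, i} ∩ {c, d, e, f, g, h} = {e, g, h}
… ∩ ⟦across from e⟧ = {e, g, h} ∩ {a, b, c, e, f, h, i} = {e, h}
… ∩ ⟦behind c⟧ = {e, h} ∩ {c, d, g, h} = {h}
… ∩ ⟦old⟧ = {h} ∩ {a, c, d, g, h} = {h}
So ⟦old bird who knew b across from e behind c⟧ = {h}.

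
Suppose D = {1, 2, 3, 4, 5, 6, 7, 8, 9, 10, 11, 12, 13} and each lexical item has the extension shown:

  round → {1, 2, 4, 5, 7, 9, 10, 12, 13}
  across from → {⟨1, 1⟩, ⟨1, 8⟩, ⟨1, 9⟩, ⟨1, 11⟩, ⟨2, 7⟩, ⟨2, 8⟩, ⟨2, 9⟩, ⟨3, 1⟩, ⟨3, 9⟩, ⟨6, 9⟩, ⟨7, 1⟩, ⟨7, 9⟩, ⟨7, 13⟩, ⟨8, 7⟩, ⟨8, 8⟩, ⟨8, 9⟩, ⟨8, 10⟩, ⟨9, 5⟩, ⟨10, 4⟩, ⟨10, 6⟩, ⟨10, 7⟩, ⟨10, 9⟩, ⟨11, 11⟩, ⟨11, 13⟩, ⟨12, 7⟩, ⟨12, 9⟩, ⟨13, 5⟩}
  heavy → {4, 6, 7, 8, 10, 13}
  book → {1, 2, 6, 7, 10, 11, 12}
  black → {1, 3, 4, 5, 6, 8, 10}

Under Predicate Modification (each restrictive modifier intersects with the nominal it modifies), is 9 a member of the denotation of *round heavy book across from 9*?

⟦across from 9⟧ = {x : ⟨x, 9⟩ ∈ ⟦across from⟧} = {1, 2, 3, 6, 7, 8, 10, 12}
⟦book⟧ = {1, 2, 6, 7, 10, 11, 12}
… ∩ ⟦across from 9⟧ = {1, 2, 6, 7, 10, 11, 12} ∩ {1, 2, 3, 6, 7, 8, 10, 12} = {1, 2, 6, 7, 10, 12}
… ∩ ⟦round⟧ = {1, 2, 6, 7, 10, 12} ∩ {1, 2, 4, 5, 7, 9, 10, 12, 13} = {1, 2, 7, 10, 12}
… ∩ ⟦heavy⟧ = {1, 2, 7, 10, 12} ∩ {4, 6, 7, 8, 10, 13} = {7, 10}
⟦round heavy book across from 9⟧ = {7, 10}; 9 ∉ this set.

no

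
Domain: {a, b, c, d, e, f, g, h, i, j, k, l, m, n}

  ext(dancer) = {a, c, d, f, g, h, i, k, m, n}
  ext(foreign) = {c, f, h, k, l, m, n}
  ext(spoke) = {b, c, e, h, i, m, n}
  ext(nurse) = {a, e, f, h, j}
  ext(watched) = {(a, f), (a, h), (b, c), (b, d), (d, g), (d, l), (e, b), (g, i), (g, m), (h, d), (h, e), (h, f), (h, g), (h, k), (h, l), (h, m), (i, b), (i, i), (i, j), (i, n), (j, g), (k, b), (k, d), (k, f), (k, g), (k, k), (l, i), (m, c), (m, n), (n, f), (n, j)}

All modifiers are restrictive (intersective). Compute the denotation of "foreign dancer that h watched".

{f, k, m}

⟦that h watched⟧ = {x : ⟨h, x⟩ ∈ ⟦watched⟧} = {d, e, f, g, k, l, m}
⟦dancer⟧ = {a, c, d, f, g, h, i, k, m, n}
… ∩ ⟦that h watched⟧ = {a, c, d, f, g, h, i, k, m, n} ∩ {d, e, f, g, k, l, m} = {d, f, g, k, m}
… ∩ ⟦foreign⟧ = {d, f, g, k, m} ∩ {c, f, h, k, l, m, n} = {f, k, m}
So ⟦foreign dancer that h watched⟧ = {f, k, m}.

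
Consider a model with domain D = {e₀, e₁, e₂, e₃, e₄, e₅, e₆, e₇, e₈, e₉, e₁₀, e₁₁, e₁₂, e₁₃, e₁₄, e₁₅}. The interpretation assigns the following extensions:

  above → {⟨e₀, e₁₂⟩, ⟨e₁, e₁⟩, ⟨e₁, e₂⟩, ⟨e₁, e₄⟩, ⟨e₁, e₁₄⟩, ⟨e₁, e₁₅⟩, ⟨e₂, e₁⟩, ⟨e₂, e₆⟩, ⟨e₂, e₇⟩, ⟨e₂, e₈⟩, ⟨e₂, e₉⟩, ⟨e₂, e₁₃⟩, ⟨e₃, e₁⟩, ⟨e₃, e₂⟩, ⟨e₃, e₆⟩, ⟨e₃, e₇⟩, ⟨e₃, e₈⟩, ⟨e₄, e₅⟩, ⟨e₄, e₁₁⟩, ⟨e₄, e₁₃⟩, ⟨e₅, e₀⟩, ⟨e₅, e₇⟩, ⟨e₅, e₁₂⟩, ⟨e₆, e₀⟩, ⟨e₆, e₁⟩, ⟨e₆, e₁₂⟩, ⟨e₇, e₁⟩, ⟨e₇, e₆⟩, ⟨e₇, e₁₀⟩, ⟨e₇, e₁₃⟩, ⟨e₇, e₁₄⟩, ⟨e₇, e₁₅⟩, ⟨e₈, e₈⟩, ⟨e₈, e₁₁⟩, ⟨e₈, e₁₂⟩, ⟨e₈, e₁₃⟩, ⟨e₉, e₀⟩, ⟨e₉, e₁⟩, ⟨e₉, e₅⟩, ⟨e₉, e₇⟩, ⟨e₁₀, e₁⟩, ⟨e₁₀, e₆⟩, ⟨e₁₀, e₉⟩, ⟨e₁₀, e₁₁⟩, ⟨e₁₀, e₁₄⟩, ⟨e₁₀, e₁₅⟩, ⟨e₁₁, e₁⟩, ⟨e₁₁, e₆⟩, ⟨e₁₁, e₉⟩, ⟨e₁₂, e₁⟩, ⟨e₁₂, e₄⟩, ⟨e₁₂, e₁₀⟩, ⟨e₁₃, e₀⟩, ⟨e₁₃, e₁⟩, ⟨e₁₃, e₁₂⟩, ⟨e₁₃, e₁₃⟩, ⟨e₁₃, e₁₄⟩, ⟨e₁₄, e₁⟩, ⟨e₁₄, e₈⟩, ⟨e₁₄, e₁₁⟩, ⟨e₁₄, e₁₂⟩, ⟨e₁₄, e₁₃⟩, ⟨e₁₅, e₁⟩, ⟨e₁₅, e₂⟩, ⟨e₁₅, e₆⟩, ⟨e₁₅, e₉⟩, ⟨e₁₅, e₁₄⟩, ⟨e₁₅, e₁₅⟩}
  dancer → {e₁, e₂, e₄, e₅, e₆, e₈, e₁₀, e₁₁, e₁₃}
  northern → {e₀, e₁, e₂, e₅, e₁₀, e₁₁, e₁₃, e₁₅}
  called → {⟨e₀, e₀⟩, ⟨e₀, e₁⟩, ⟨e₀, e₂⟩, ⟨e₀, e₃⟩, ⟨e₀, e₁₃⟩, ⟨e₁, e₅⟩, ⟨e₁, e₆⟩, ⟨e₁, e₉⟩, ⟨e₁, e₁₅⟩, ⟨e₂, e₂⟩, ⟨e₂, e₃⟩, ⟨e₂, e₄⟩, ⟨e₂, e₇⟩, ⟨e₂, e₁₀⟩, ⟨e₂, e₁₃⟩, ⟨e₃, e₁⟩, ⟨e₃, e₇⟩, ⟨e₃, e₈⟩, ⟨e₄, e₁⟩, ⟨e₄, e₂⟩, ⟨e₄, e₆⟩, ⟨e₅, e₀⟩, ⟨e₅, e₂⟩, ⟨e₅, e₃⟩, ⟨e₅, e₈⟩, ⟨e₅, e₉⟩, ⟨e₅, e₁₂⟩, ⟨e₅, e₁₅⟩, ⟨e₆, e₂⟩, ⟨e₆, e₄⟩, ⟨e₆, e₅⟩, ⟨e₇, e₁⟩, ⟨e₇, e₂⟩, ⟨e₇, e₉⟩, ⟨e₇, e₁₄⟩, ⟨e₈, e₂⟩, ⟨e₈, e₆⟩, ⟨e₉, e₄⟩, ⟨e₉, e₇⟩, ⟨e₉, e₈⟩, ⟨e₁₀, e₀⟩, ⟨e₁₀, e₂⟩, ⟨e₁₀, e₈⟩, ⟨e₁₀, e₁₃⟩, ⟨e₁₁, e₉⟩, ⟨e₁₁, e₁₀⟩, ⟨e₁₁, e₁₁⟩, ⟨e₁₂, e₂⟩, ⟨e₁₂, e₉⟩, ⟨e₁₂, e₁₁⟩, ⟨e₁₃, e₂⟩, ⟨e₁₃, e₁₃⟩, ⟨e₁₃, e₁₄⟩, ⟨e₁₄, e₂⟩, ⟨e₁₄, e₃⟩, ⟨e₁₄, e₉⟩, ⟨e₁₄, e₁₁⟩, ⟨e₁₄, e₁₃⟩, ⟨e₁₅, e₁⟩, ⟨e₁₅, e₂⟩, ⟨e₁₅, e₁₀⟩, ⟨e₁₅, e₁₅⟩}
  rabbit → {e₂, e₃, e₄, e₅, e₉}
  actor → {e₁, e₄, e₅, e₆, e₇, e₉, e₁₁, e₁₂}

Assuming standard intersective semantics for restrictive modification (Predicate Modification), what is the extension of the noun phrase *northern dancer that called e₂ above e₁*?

{e₂, e₁₀, e₁₃}

⟦that called e₂⟧ = {x : ⟨x, e₂⟩ ∈ ⟦called⟧} = {e₀, e₂, e₄, e₅, e₆, e₇, e₈, e₁₀, e₁₂, e₁₃, e₁₄, e₁₅}
⟦above e₁⟧ = {x : ⟨x, e₁⟩ ∈ ⟦above⟧} = {e₁, e₂, e₃, e₆, e₇, e₉, e₁₀, e₁₁, e₁₂, e₁₃, e₁₄, e₁₅}
⟦dancer⟧ = {e₁, e₂, e₄, e₅, e₆, e₈, e₁₀, e₁₁, e₁₃}
… ∩ ⟦that called e₂⟧ = {e₁, e₂, e₄, e₅, e₆, e₈, e₁₀, e₁₁, e₁₃} ∩ {e₀, e₂, e₄, e₅, e₆, e₇, e₈, e₁₀, e₁₂, e₁₃, e₁₄, e₁₅} = {e₂, e₄, e₅, e₆, e₈, e₁₀, e₁₃}
… ∩ ⟦above e₁⟧ = {e₂, e₄, e₅, e₆, e₈, e₁₀, e₁₃} ∩ {e₁, e₂, e₃, e₆, e₇, e₉, e₁₀, e₁₁, e₁₂, e₁₃, e₁₄, e₁₅} = {e₂, e₆, e₁₀, e₁₃}
… ∩ ⟦northern⟧ = {e₂, e₆, e₁₀, e₁₃} ∩ {e₀, e₁, e₂, e₅, e₁₀, e₁₁, e₁₃, e₁₅} = {e₂, e₁₀, e₁₃}
So ⟦northern dancer that called e₂ above e₁⟧ = {e₂, e₁₀, e₁₃}.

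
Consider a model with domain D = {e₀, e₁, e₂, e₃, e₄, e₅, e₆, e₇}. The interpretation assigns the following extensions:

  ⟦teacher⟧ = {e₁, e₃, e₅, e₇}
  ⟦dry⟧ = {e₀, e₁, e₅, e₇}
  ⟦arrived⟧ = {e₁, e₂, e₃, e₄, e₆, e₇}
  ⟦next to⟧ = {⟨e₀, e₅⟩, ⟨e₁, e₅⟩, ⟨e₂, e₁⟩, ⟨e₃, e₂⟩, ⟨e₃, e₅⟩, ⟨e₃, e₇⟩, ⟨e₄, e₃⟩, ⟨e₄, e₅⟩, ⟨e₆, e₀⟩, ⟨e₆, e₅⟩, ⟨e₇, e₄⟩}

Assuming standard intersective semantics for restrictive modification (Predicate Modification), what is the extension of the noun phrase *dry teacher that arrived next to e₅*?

⟦that arrived⟧ = ⟦arrived⟧ = {e₁, e₂, e₃, e₄, e₆, e₇}
⟦next to e₅⟧ = {x : ⟨x, e₅⟩ ∈ ⟦next to⟧} = {e₀, e₁, e₃, e₄, e₆}
⟦teacher⟧ = {e₁, e₃, e₅, e₇}
… ∩ ⟦that arrived⟧ = {e₁, e₃, e₅, e₇} ∩ {e₁, e₂, e₃, e₄, e₆, e₇} = {e₁, e₃, e₇}
… ∩ ⟦next to e₅⟧ = {e₁, e₃, e₇} ∩ {e₀, e₁, e₃, e₄, e₆} = {e₁, e₃}
… ∩ ⟦dry⟧ = {e₁, e₃} ∩ {e₀, e₁, e₅, e₇} = {e₁}
So ⟦dry teacher that arrived next to e₅⟧ = {e₁}.

{e₁}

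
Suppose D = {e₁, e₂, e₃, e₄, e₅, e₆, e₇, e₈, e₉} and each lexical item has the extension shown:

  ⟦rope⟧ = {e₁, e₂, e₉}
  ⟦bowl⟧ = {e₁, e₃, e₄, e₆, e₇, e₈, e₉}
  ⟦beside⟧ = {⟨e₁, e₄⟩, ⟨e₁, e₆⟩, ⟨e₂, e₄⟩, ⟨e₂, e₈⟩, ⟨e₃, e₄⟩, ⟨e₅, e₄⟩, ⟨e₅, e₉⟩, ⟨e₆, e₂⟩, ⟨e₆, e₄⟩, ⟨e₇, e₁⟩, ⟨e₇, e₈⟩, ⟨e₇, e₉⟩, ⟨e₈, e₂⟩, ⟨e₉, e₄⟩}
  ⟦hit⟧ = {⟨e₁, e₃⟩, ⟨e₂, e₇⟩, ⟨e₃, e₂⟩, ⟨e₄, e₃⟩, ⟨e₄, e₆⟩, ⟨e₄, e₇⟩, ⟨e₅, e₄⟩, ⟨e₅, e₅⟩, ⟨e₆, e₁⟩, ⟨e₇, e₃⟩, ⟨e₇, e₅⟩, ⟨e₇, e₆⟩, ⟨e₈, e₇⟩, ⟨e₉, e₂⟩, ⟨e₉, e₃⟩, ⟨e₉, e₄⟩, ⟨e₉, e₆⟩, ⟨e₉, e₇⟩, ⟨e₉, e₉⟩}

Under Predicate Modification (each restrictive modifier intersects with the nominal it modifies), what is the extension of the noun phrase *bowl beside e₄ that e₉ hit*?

⟦beside e₄⟧ = {x : ⟨x, e₄⟩ ∈ ⟦beside⟧} = {e₁, e₂, e₃, e₅, e₆, e₉}
⟦that e₉ hit⟧ = {x : ⟨e₉, x⟩ ∈ ⟦hit⟧} = {e₂, e₃, e₄, e₆, e₇, e₉}
⟦bowl⟧ = {e₁, e₃, e₄, e₆, e₇, e₈, e₉}
… ∩ ⟦beside e₄⟧ = {e₁, e₃, e₄, e₆, e₇, e₈, e₉} ∩ {e₁, e₂, e₃, e₅, e₆, e₉} = {e₁, e₃, e₆, e₉}
… ∩ ⟦that e₉ hit⟧ = {e₁, e₃, e₆, e₉} ∩ {e₂, e₃, e₄, e₆, e₇, e₉} = {e₃, e₆, e₉}
So ⟦bowl beside e₄ that e₉ hit⟧ = {e₃, e₆, e₉}.

{e₃, e₆, e₉}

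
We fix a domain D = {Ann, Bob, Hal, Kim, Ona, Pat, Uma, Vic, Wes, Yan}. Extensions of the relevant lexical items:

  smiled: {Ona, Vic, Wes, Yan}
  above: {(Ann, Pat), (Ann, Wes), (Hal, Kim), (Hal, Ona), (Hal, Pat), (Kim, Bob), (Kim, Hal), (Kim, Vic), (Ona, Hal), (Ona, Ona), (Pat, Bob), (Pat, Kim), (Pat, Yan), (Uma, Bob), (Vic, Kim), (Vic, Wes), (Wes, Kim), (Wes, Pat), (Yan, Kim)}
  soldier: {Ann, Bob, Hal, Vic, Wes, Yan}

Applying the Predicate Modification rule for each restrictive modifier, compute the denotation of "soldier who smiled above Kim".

⟦who smiled⟧ = ⟦smiled⟧ = {Ona, Vic, Wes, Yan}
⟦above Kim⟧ = {x : ⟨x, Kim⟩ ∈ ⟦above⟧} = {Hal, Pat, Vic, Wes, Yan}
⟦soldier⟧ = {Ann, Bob, Hal, Vic, Wes, Yan}
… ∩ ⟦who smiled⟧ = {Ann, Bob, Hal, Vic, Wes, Yan} ∩ {Ona, Vic, Wes, Yan} = {Vic, Wes, Yan}
… ∩ ⟦above Kim⟧ = {Vic, Wes, Yan} ∩ {Hal, Pat, Vic, Wes, Yan} = {Vic, Wes, Yan}
So ⟦soldier who smiled above Kim⟧ = {Vic, Wes, Yan}.

{Vic, Wes, Yan}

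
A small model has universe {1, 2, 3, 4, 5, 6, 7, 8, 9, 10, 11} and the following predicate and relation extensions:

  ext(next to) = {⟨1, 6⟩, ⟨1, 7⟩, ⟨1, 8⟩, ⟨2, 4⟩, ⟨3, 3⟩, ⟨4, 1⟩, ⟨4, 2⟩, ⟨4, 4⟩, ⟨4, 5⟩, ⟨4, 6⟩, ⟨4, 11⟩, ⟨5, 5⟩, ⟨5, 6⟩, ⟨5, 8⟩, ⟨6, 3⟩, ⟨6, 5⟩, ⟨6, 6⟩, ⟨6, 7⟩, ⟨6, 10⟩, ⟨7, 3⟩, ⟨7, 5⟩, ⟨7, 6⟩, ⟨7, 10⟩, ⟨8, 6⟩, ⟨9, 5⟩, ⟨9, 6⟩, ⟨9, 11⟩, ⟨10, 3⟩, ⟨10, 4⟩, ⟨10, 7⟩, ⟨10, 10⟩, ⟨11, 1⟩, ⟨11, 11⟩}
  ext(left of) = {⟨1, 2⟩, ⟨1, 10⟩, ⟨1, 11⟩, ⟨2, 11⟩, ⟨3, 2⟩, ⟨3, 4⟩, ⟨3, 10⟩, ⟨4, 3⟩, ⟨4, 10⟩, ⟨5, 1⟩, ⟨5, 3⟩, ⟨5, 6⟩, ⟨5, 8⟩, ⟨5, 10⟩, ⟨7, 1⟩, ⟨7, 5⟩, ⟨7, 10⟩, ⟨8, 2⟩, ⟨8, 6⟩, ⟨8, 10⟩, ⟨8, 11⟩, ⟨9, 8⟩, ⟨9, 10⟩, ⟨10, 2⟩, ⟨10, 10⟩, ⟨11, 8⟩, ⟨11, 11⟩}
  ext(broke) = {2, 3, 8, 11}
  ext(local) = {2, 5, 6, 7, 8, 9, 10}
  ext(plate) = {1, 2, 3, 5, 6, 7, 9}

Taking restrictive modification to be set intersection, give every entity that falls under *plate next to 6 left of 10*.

⟦next to 6⟧ = {x : ⟨x, 6⟩ ∈ ⟦next to⟧} = {1, 4, 5, 6, 7, 8, 9}
⟦left of 10⟧ = {x : ⟨x, 10⟩ ∈ ⟦left of⟧} = {1, 3, 4, 5, 7, 8, 9, 10}
⟦plate⟧ = {1, 2, 3, 5, 6, 7, 9}
… ∩ ⟦next to 6⟧ = {1, 2, 3, 5, 6, 7, 9} ∩ {1, 4, 5, 6, 7, 8, 9} = {1, 5, 6, 7, 9}
… ∩ ⟦left of 10⟧ = {1, 5, 6, 7, 9} ∩ {1, 3, 4, 5, 7, 8, 9, 10} = {1, 5, 7, 9}
So ⟦plate next to 6 left of 10⟧ = {1, 5, 7, 9}.

{1, 5, 7, 9}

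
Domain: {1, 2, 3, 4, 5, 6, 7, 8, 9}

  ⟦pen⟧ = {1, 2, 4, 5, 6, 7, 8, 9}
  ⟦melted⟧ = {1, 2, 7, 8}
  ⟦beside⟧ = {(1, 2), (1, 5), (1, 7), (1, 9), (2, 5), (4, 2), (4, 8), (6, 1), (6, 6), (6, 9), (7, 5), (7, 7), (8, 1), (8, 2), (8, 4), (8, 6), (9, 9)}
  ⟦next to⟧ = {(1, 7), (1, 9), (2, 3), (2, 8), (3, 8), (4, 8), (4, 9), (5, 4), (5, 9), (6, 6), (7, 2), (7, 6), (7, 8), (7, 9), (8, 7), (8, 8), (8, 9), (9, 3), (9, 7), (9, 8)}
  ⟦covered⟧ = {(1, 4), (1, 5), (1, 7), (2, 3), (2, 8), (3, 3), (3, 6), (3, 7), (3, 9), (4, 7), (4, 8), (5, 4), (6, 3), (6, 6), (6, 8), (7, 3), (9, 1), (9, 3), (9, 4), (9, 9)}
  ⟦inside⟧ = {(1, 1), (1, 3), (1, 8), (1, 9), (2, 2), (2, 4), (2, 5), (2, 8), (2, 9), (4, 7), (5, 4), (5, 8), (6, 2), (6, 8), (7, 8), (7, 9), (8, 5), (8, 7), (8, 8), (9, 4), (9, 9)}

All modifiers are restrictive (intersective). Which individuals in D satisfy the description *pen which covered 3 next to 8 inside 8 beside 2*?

⟦which covered 3⟧ = {x : ⟨x, 3⟩ ∈ ⟦covered⟧} = {2, 3, 6, 7, 9}
⟦next to 8⟧ = {x : ⟨x, 8⟩ ∈ ⟦next to⟧} = {2, 3, 4, 7, 8, 9}
⟦inside 8⟧ = {x : ⟨x, 8⟩ ∈ ⟦inside⟧} = {1, 2, 5, 6, 7, 8}
⟦beside 2⟧ = {x : ⟨x, 2⟩ ∈ ⟦beside⟧} = {1, 4, 8}
⟦pen⟧ = {1, 2, 4, 5, 6, 7, 8, 9}
… ∩ ⟦which covered 3⟧ = {1, 2, 4, 5, 6, 7, 8, 9} ∩ {2, 3, 6, 7, 9} = {2, 6, 7, 9}
… ∩ ⟦next to 8⟧ = {2, 6, 7, 9} ∩ {2, 3, 4, 7, 8, 9} = {2, 7, 9}
… ∩ ⟦inside 8⟧ = {2, 7, 9} ∩ {1, 2, 5, 6, 7, 8} = {2, 7}
… ∩ ⟦beside 2⟧ = {2, 7} ∩ {1, 4, 8} = ∅
So ⟦pen which covered 3 next to 8 inside 8 beside 2⟧ = { }.

{ }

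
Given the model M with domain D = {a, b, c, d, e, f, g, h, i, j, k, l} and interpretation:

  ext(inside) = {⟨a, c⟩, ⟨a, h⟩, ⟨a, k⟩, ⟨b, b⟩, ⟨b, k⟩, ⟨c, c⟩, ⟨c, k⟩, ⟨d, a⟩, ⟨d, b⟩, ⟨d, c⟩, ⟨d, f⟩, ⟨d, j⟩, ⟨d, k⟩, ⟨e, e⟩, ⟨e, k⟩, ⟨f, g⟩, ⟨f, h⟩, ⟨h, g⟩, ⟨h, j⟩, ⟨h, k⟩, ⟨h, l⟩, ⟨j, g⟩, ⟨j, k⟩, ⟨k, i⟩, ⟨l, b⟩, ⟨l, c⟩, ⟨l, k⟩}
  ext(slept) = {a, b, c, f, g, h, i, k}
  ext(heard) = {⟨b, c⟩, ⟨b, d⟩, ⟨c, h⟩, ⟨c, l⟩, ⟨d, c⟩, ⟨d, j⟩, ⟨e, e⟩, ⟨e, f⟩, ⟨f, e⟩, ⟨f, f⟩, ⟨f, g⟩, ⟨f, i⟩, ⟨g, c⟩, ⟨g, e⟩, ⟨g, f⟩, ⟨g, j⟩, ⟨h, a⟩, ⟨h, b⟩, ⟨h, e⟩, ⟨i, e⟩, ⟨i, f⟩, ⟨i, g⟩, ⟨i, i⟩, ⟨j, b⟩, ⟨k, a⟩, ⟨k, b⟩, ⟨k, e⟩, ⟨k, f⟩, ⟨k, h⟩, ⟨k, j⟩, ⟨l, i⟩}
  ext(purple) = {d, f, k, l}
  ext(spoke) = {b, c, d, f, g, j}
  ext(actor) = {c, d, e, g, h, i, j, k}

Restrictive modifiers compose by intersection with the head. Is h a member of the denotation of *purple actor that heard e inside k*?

⟦that heard e⟧ = {x : ⟨x, e⟩ ∈ ⟦heard⟧} = {e, f, g, h, i, k}
⟦inside k⟧ = {x : ⟨x, k⟩ ∈ ⟦inside⟧} = {a, b, c, d, e, h, j, l}
⟦actor⟧ = {c, d, e, g, h, i, j, k}
… ∩ ⟦that heard e⟧ = {c, d, e, g, h, i, j, k} ∩ {e, f, g, h, i, k} = {e, g, h, i, k}
… ∩ ⟦inside k⟧ = {e, g, h, i, k} ∩ {a, b, c, d, e, h, j, l} = {e, h}
… ∩ ⟦purple⟧ = {e, h} ∩ {d, f, k, l} = ∅
⟦purple actor that heard e inside k⟧ = ∅; h ∉ this set.

no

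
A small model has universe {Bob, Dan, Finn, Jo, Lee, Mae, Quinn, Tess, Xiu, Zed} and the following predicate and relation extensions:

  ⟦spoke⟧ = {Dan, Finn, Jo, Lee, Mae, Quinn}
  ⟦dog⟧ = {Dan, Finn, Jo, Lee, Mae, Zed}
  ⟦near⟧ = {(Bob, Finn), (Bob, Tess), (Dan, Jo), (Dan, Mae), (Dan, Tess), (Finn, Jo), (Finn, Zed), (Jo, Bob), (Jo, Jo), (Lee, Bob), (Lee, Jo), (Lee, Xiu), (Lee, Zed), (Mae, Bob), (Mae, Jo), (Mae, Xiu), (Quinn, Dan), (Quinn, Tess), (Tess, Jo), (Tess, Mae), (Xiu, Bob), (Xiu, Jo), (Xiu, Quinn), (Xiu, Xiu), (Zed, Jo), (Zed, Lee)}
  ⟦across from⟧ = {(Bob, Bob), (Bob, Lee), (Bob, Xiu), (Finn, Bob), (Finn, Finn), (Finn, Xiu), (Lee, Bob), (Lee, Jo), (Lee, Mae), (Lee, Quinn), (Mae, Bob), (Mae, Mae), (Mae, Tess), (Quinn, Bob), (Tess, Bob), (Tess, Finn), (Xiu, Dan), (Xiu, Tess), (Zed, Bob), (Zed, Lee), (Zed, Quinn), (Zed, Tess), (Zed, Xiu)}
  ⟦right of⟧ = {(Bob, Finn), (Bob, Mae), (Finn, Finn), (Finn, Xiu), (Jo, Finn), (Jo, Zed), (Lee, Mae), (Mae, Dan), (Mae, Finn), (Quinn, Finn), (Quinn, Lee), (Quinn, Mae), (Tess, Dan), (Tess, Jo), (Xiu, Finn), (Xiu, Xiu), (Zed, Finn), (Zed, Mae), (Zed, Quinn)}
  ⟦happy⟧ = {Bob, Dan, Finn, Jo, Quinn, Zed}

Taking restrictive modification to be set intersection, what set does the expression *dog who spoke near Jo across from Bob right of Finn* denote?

⟦who spoke⟧ = ⟦spoke⟧ = {Dan, Finn, Jo, Lee, Mae, Quinn}
⟦near Jo⟧ = {x : ⟨x, Jo⟩ ∈ ⟦near⟧} = {Dan, Finn, Jo, Lee, Mae, Tess, Xiu, Zed}
⟦across from Bob⟧ = {x : ⟨x, Bob⟩ ∈ ⟦across from⟧} = {Bob, Finn, Lee, Mae, Quinn, Tess, Zed}
⟦right of Finn⟧ = {x : ⟨x, Finn⟩ ∈ ⟦right of⟧} = {Bob, Finn, Jo, Mae, Quinn, Xiu, Zed}
⟦dog⟧ = {Dan, Finn, Jo, Lee, Mae, Zed}
… ∩ ⟦who spoke⟧ = {Dan, Finn, Jo, Lee, Mae, Zed} ∩ {Dan, Finn, Jo, Lee, Mae, Quinn} = {Dan, Finn, Jo, Lee, Mae}
… ∩ ⟦near Jo⟧ = {Dan, Finn, Jo, Lee, Mae} ∩ {Dan, Finn, Jo, Lee, Mae, Tess, Xiu, Zed} = {Dan, Finn, Jo, Lee, Mae}
… ∩ ⟦across from Bob⟧ = {Dan, Finn, Jo, Lee, Mae} ∩ {Bob, Finn, Lee, Mae, Quinn, Tess, Zed} = {Finn, Lee, Mae}
… ∩ ⟦right of Finn⟧ = {Finn, Lee, Mae} ∩ {Bob, Finn, Jo, Mae, Quinn, Xiu, Zed} = {Finn, Mae}
So ⟦dog who spoke near Jo across from Bob right of Finn⟧ = {Finn, Mae}.

{Finn, Mae}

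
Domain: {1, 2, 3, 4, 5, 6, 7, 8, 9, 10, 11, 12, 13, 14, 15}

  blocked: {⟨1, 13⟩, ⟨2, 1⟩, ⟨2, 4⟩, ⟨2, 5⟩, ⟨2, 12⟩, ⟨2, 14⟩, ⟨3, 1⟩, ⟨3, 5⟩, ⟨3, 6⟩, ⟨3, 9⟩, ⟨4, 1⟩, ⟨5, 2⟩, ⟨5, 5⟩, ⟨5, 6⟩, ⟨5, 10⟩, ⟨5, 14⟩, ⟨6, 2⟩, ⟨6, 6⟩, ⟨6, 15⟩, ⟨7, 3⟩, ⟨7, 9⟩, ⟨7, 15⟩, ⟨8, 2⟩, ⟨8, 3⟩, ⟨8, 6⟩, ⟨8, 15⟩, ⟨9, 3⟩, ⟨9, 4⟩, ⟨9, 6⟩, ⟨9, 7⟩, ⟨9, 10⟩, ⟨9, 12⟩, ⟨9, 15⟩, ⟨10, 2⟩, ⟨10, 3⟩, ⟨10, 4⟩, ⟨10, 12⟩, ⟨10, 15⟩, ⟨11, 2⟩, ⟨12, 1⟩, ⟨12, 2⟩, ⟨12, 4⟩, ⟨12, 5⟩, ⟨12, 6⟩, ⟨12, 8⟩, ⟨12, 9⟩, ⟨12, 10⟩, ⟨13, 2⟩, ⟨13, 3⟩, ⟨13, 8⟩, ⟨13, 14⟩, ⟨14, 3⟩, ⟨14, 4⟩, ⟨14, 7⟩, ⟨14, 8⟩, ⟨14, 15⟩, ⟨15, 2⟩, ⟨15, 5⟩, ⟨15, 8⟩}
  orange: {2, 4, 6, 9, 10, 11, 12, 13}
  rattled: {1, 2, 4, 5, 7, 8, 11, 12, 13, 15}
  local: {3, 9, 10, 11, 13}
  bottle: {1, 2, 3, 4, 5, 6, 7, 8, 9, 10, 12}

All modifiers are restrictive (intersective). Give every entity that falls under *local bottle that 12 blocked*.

⟦that 12 blocked⟧ = {x : ⟨12, x⟩ ∈ ⟦blocked⟧} = {1, 2, 4, 5, 6, 8, 9, 10}
⟦bottle⟧ = {1, 2, 3, 4, 5, 6, 7, 8, 9, 10, 12}
… ∩ ⟦that 12 blocked⟧ = {1, 2, 3, 4, 5, 6, 7, 8, 9, 10, 12} ∩ {1, 2, 4, 5, 6, 8, 9, 10} = {1, 2, 4, 5, 6, 8, 9, 10}
… ∩ ⟦local⟧ = {1, 2, 4, 5, 6, 8, 9, 10} ∩ {3, 9, 10, 11, 13} = {9, 10}
So ⟦local bottle that 12 blocked⟧ = {9, 10}.

{9, 10}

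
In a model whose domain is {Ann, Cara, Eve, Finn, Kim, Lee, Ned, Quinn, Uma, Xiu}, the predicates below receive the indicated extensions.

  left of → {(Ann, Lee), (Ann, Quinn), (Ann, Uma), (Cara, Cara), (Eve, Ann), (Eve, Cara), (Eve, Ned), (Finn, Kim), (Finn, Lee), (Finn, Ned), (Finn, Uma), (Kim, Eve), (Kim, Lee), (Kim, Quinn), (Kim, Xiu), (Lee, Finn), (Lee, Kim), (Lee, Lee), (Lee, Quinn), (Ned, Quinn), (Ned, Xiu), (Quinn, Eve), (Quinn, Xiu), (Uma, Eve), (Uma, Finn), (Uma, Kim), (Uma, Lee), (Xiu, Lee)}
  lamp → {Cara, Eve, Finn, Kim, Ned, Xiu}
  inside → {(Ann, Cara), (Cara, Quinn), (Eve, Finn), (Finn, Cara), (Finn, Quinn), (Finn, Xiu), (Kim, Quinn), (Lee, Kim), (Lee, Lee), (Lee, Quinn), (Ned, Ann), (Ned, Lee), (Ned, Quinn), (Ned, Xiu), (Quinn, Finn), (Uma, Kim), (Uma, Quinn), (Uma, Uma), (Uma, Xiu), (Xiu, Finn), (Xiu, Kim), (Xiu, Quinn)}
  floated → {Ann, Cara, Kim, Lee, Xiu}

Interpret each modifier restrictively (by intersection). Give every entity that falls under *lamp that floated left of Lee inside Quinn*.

{Kim, Xiu}

⟦that floated⟧ = ⟦floated⟧ = {Ann, Cara, Kim, Lee, Xiu}
⟦left of Lee⟧ = {x : ⟨x, Lee⟩ ∈ ⟦left of⟧} = {Ann, Finn, Kim, Lee, Uma, Xiu}
⟦inside Quinn⟧ = {x : ⟨x, Quinn⟩ ∈ ⟦inside⟧} = {Cara, Finn, Kim, Lee, Ned, Uma, Xiu}
⟦lamp⟧ = {Cara, Eve, Finn, Kim, Ned, Xiu}
… ∩ ⟦that floated⟧ = {Cara, Eve, Finn, Kim, Ned, Xiu} ∩ {Ann, Cara, Kim, Lee, Xiu} = {Cara, Kim, Xiu}
… ∩ ⟦left of Lee⟧ = {Cara, Kim, Xiu} ∩ {Ann, Finn, Kim, Lee, Uma, Xiu} = {Kim, Xiu}
… ∩ ⟦inside Quinn⟧ = {Kim, Xiu} ∩ {Cara, Finn, Kim, Lee, Ned, Uma, Xiu} = {Kim, Xiu}
So ⟦lamp that floated left of Lee inside Quinn⟧ = {Kim, Xiu}.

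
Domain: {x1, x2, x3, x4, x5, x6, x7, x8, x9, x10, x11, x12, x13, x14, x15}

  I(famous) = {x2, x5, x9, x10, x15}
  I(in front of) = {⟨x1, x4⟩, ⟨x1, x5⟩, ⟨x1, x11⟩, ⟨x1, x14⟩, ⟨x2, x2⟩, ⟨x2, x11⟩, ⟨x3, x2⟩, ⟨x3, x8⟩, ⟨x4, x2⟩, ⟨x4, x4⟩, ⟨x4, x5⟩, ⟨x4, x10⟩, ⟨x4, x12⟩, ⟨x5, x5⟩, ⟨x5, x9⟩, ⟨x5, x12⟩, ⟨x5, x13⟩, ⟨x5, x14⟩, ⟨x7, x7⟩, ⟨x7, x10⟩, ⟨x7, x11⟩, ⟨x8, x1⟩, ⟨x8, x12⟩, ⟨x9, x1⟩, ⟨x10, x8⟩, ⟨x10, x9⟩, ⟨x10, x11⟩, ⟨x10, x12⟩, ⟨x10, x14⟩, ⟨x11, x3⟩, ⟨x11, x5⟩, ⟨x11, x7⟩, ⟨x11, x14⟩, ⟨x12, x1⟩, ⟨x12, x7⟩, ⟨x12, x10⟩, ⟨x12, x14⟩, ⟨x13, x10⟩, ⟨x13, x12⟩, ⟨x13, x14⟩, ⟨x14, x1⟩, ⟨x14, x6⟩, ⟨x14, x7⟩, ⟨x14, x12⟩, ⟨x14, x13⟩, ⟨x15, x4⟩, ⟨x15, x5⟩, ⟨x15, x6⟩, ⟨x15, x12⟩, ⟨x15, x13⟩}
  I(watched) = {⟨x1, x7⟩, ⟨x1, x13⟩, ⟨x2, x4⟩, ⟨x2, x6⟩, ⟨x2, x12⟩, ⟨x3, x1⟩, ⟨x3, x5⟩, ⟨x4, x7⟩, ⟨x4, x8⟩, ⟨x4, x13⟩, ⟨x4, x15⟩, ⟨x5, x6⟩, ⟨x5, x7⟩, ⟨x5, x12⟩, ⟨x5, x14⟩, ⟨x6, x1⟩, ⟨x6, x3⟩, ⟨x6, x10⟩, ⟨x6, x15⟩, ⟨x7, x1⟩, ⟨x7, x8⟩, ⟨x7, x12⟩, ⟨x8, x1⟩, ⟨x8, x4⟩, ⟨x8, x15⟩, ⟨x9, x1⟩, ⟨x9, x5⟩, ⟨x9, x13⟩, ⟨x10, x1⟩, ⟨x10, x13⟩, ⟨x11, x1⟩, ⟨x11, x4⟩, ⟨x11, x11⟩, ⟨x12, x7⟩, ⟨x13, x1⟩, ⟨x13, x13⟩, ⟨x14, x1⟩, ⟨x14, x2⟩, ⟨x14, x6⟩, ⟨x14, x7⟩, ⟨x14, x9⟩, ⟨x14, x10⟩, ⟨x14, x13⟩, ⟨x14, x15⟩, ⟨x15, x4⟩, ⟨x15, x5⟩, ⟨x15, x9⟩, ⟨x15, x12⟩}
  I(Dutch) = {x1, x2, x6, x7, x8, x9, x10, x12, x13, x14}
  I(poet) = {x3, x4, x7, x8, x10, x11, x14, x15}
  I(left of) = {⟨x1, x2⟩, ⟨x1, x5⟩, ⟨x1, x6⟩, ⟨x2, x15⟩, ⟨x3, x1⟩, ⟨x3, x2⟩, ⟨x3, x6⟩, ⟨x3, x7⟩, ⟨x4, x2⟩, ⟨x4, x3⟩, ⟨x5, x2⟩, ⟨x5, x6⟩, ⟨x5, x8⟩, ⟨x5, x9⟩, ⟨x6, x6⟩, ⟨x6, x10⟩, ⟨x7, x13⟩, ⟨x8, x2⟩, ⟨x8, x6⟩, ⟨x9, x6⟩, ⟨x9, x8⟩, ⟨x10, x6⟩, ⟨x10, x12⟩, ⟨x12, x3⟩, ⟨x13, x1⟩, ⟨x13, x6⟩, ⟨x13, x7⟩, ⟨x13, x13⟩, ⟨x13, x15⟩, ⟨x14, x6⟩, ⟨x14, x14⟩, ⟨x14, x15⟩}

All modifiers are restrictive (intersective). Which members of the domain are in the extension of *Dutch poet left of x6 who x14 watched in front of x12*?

{x10}

⟦left of x6⟧ = {x : ⟨x, x6⟩ ∈ ⟦left of⟧} = {x1, x3, x5, x6, x8, x9, x10, x13, x14}
⟦who x14 watched⟧ = {x : ⟨x14, x⟩ ∈ ⟦watched⟧} = {x1, x2, x6, x7, x9, x10, x13, x15}
⟦in front of x12⟧ = {x : ⟨x, x12⟩ ∈ ⟦in front of⟧} = {x4, x5, x8, x10, x13, x14, x15}
⟦poet⟧ = {x3, x4, x7, x8, x10, x11, x14, x15}
… ∩ ⟦left of x6⟧ = {x3, x4, x7, x8, x10, x11, x14, x15} ∩ {x1, x3, x5, x6, x8, x9, x10, x13, x14} = {x3, x8, x10, x14}
… ∩ ⟦who x14 watched⟧ = {x3, x8, x10, x14} ∩ {x1, x2, x6, x7, x9, x10, x13, x15} = {x10}
… ∩ ⟦in front of x12⟧ = {x10} ∩ {x4, x5, x8, x10, x13, x14, x15} = {x10}
… ∩ ⟦Dutch⟧ = {x10} ∩ {x1, x2, x6, x7, x8, x9, x10, x12, x13, x14} = {x10}
So ⟦Dutch poet left of x6 who x14 watched in front of x12⟧ = {x10}.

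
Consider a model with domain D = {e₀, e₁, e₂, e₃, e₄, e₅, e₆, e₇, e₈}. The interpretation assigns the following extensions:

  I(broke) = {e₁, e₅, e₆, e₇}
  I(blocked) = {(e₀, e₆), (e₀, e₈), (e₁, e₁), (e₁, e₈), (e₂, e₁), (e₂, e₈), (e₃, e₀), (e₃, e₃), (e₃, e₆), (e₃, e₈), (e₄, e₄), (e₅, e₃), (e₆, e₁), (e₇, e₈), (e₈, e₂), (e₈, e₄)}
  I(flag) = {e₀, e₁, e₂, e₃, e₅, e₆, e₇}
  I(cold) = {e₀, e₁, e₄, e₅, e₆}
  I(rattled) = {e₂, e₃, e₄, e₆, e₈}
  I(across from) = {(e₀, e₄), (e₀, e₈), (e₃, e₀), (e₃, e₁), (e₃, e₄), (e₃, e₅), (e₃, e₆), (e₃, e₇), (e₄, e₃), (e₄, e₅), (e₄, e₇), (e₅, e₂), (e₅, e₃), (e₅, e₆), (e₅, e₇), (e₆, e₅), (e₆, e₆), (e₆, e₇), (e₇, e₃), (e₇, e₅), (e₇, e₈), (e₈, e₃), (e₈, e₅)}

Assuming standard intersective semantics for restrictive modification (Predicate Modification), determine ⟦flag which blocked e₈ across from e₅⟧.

⟦which blocked e₈⟧ = {x : ⟨x, e₈⟩ ∈ ⟦blocked⟧} = {e₀, e₁, e₂, e₃, e₇}
⟦across from e₅⟧ = {x : ⟨x, e₅⟩ ∈ ⟦across from⟧} = {e₃, e₄, e₆, e₇, e₈}
⟦flag⟧ = {e₀, e₁, e₂, e₃, e₅, e₆, e₇}
… ∩ ⟦which blocked e₈⟧ = {e₀, e₁, e₂, e₃, e₅, e₆, e₇} ∩ {e₀, e₁, e₂, e₃, e₇} = {e₀, e₁, e₂, e₃, e₇}
… ∩ ⟦across from e₅⟧ = {e₀, e₁, e₂, e₃, e₇} ∩ {e₃, e₄, e₆, e₇, e₈} = {e₃, e₇}
So ⟦flag which blocked e₈ across from e₅⟧ = {e₃, e₇}.

{e₃, e₇}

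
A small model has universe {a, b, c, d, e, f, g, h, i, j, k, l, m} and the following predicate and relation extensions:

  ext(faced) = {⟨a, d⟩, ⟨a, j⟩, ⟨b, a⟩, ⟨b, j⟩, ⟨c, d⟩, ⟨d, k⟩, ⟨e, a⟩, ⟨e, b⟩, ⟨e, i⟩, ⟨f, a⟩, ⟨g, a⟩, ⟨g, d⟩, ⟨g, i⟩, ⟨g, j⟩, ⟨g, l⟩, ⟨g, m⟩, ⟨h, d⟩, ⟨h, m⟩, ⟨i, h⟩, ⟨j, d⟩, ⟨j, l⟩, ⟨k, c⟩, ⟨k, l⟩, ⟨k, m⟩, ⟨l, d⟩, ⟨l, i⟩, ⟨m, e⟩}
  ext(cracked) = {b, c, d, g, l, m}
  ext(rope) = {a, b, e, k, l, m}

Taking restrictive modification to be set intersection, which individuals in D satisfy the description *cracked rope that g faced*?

{l, m}

⟦that g faced⟧ = {x : ⟨g, x⟩ ∈ ⟦faced⟧} = {a, d, i, j, l, m}
⟦rope⟧ = {a, b, e, k, l, m}
… ∩ ⟦that g faced⟧ = {a, b, e, k, l, m} ∩ {a, d, i, j, l, m} = {a, l, m}
… ∩ ⟦cracked⟧ = {a, l, m} ∩ {b, c, d, g, l, m} = {l, m}
So ⟦cracked rope that g faced⟧ = {l, m}.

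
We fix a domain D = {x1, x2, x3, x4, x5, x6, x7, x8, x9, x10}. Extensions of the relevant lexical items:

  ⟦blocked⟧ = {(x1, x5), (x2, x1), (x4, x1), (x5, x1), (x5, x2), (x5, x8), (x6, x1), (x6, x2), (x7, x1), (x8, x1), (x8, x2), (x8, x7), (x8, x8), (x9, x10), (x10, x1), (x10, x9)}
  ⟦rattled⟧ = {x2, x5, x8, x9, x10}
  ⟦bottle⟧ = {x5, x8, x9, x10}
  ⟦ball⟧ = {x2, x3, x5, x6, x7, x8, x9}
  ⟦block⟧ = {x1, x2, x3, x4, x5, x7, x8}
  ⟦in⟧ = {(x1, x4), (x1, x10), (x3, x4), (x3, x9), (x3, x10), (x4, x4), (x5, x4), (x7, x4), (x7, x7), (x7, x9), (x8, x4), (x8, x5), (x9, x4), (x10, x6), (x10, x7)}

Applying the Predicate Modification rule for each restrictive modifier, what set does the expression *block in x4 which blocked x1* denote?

{x4, x5, x7, x8}

⟦in x4⟧ = {x : ⟨x, x4⟩ ∈ ⟦in⟧} = {x1, x3, x4, x5, x7, x8, x9}
⟦which blocked x1⟧ = {x : ⟨x, x1⟩ ∈ ⟦blocked⟧} = {x2, x4, x5, x6, x7, x8, x10}
⟦block⟧ = {x1, x2, x3, x4, x5, x7, x8}
… ∩ ⟦in x4⟧ = {x1, x2, x3, x4, x5, x7, x8} ∩ {x1, x3, x4, x5, x7, x8, x9} = {x1, x3, x4, x5, x7, x8}
… ∩ ⟦which blocked x1⟧ = {x1, x3, x4, x5, x7, x8} ∩ {x2, x4, x5, x6, x7, x8, x10} = {x4, x5, x7, x8}
So ⟦block in x4 which blocked x1⟧ = {x4, x5, x7, x8}.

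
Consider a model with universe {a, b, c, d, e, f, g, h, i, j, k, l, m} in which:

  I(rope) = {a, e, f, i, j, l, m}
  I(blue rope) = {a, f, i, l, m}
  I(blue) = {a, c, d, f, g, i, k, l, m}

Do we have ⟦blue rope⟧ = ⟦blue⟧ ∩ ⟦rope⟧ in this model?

yes

⟦blue⟧ ∩ ⟦rope⟧ = {a, c, d, f, g, i, k, l, m} ∩ {a, e, f, i, j, l, m} = {a, f, i, l, m}
Observed ⟦blue rope⟧ = {a, f, i, l, m}.
These coincide, so the modifier is intersective here.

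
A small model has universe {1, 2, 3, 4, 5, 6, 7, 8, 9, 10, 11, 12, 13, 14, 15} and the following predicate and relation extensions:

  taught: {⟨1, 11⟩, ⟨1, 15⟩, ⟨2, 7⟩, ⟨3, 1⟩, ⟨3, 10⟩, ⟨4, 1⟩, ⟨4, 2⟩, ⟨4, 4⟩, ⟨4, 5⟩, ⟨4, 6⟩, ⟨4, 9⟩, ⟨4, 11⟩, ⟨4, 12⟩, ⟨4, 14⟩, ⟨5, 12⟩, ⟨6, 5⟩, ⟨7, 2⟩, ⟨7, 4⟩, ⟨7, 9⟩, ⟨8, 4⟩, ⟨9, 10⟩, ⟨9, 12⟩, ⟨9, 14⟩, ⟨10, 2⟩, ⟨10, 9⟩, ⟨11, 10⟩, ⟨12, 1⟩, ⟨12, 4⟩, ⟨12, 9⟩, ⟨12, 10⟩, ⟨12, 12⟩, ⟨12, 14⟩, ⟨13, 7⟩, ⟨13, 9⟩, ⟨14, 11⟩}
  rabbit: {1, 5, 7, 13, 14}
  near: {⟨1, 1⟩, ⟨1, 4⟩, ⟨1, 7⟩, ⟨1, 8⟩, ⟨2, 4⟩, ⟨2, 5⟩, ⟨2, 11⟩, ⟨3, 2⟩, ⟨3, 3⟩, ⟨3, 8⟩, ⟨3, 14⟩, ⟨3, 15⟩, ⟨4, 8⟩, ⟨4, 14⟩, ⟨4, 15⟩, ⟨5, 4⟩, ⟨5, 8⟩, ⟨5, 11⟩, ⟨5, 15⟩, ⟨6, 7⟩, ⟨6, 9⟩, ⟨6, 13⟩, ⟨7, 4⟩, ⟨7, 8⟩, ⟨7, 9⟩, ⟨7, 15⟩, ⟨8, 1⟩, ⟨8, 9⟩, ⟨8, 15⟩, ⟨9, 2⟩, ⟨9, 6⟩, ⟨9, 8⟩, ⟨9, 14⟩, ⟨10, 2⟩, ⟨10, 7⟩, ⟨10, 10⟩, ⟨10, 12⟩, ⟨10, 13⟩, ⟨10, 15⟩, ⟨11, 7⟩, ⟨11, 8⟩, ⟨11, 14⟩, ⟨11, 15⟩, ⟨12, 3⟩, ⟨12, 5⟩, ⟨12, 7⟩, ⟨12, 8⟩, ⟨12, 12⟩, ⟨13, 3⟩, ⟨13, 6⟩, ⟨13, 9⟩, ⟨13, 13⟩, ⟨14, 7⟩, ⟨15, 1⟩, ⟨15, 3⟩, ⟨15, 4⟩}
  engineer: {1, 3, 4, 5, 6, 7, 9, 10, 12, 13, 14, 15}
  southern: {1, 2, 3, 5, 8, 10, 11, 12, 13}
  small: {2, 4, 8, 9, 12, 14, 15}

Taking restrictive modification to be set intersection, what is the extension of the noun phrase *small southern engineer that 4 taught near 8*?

{12}

⟦that 4 taught⟧ = {x : ⟨4, x⟩ ∈ ⟦taught⟧} = {1, 2, 4, 5, 6, 9, 11, 12, 14}
⟦near 8⟧ = {x : ⟨x, 8⟩ ∈ ⟦near⟧} = {1, 3, 4, 5, 7, 9, 11, 12}
⟦engineer⟧ = {1, 3, 4, 5, 6, 7, 9, 10, 12, 13, 14, 15}
… ∩ ⟦that 4 taught⟧ = {1, 3, 4, 5, 6, 7, 9, 10, 12, 13, 14, 15} ∩ {1, 2, 4, 5, 6, 9, 11, 12, 14} = {1, 4, 5, 6, 9, 12, 14}
… ∩ ⟦near 8⟧ = {1, 4, 5, 6, 9, 12, 14} ∩ {1, 3, 4, 5, 7, 9, 11, 12} = {1, 4, 5, 9, 12}
… ∩ ⟦small⟧ = {1, 4, 5, 9, 12} ∩ {2, 4, 8, 9, 12, 14, 15} = {4, 9, 12}
… ∩ ⟦southern⟧ = {4, 9, 12} ∩ {1, 2, 3, 5, 8, 10, 11, 12, 13} = {12}
So ⟦small southern engineer that 4 taught near 8⟧ = {12}.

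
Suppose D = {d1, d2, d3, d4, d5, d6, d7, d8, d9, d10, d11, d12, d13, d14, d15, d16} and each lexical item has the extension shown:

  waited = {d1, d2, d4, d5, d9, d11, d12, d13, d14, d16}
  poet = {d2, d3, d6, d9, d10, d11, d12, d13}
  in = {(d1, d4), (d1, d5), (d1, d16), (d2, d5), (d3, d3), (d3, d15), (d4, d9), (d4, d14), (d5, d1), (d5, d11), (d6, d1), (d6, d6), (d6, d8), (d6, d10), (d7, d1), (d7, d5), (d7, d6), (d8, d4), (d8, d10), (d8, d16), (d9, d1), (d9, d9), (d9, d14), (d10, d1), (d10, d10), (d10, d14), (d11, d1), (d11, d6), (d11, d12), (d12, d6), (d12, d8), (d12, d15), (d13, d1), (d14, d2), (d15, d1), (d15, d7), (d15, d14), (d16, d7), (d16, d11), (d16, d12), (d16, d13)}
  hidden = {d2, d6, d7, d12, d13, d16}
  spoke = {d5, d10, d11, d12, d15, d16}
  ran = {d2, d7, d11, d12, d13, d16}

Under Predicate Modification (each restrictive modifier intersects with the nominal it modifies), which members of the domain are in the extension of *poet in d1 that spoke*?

{d10, d11}

⟦in d1⟧ = {x : ⟨x, d1⟩ ∈ ⟦in⟧} = {d5, d6, d7, d9, d10, d11, d13, d15}
⟦that spoke⟧ = ⟦spoke⟧ = {d5, d10, d11, d12, d15, d16}
⟦poet⟧ = {d2, d3, d6, d9, d10, d11, d12, d13}
… ∩ ⟦in d1⟧ = {d2, d3, d6, d9, d10, d11, d12, d13} ∩ {d5, d6, d7, d9, d10, d11, d13, d15} = {d6, d9, d10, d11, d13}
… ∩ ⟦that spoke⟧ = {d6, d9, d10, d11, d13} ∩ {d5, d10, d11, d12, d15, d16} = {d10, d11}
So ⟦poet in d1 that spoke⟧ = {d10, d11}.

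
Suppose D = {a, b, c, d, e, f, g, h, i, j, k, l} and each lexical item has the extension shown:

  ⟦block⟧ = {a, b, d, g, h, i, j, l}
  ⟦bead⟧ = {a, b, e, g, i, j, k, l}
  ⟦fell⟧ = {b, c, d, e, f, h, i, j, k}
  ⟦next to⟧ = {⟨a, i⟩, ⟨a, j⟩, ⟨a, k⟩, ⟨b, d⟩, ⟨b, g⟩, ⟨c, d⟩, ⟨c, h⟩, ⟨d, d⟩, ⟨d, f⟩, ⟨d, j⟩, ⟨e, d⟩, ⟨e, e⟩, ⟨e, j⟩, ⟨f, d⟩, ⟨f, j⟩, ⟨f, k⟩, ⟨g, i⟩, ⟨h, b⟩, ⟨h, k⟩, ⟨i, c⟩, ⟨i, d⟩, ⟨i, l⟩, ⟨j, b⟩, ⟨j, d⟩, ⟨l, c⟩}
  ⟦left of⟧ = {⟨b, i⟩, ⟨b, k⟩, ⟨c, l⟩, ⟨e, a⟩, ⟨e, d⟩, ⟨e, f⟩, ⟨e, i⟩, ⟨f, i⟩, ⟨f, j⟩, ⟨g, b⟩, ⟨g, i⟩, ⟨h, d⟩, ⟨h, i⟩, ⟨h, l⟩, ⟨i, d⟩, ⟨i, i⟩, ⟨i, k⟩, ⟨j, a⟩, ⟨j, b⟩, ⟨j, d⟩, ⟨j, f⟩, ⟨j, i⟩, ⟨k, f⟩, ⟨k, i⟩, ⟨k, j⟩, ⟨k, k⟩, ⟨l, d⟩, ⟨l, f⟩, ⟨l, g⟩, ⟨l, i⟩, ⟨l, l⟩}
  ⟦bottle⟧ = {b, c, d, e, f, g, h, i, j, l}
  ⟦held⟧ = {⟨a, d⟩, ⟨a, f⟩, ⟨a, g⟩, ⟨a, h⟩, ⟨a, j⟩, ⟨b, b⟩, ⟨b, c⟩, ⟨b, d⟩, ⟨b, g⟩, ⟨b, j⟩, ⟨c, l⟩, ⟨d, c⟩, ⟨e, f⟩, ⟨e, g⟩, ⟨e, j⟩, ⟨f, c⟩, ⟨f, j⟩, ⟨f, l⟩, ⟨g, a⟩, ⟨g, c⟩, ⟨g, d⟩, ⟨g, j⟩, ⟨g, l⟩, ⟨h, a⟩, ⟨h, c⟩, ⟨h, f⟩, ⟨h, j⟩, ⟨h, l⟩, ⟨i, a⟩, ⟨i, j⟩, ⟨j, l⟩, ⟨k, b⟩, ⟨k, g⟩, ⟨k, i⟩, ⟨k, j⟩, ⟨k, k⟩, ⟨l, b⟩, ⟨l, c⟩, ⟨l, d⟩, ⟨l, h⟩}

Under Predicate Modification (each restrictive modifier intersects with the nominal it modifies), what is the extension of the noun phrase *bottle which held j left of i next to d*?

{b, e, f, i}

⟦which held j⟧ = {x : ⟨x, j⟩ ∈ ⟦held⟧} = {a, b, e, f, g, h, i, k}
⟦left of i⟧ = {x : ⟨x, i⟩ ∈ ⟦left of⟧} = {b, e, f, g, h, i, j, k, l}
⟦next to d⟧ = {x : ⟨x, d⟩ ∈ ⟦next to⟧} = {b, c, d, e, f, i, j}
⟦bottle⟧ = {b, c, d, e, f, g, h, i, j, l}
… ∩ ⟦which held j⟧ = {b, c, d, e, f, g, h, i, j, l} ∩ {a, b, e, f, g, h, i, k} = {b, e, f, g, h, i}
… ∩ ⟦left of i⟧ = {b, e, f, g, h, i} ∩ {b, e, f, g, h, i, j, k, l} = {b, e, f, g, h, i}
… ∩ ⟦next to d⟧ = {b, e, f, g, h, i} ∩ {b, c, d, e, f, i, j} = {b, e, f, i}
So ⟦bottle which held j left of i next to d⟧ = {b, e, f, i}.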